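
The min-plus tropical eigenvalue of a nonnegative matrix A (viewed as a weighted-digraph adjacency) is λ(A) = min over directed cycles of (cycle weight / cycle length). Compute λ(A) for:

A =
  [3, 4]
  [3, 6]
λ(A) = 3

Enumerate directed cycles and compute their means (weight / length). Sample:
  cycle 0 → 0: weight = 3, length = 1, mean = 3/1 ≈ 3.000
  cycle 1 → 1: weight = 6, length = 1, mean = 6/1 ≈ 6.000
  cycle 0 → 1 → 0: weight = 7, length = 2, mean = 7/2 ≈ 3.500
  cycle 1 → 0 → 1: weight = 7, length = 2, mean = 7/2 ≈ 3.500
Minimum mean = 3.000, attained e.g. along the cycle 0 → 0 with weight 3 and length 1. So λ(A) = 3/1 = 3.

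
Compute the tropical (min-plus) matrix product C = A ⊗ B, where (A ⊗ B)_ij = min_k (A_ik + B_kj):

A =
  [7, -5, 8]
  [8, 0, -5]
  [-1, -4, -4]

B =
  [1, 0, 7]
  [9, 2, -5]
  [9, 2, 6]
A ⊗ B =
  [4, -3, -10]
  [4, -3, -5]
  [0, -2, -9]

Apply the min-plus product entry-by-entry:
  C[0][0] = min over k of (A[0][0] + B[0][0] = 7 + 1 = 8, A[0][1] + B[1][0] = -5 + 9 = 4, A[0][2] + B[2][0] = 8 + 9 = 17) = 4 (attained at k = 1)
  C[0][1] = min over k of (A[0][0] + B[0][1] = 7 + 0 = 7, A[0][1] + B[1][1] = -5 + 2 = -3, A[0][2] + B[2][1] = 8 + 2 = 10) = -3 (attained at k = 1)
  C[0][2] = min over k of (A[0][0] + B[0][2] = 7 + 7 = 14, A[0][1] + B[1][2] = -5 + -5 = -10, A[0][2] + B[2][2] = 8 + 6 = 14) = -10 (attained at k = 1)
  C[1][0] = min over k of (A[1][0] + B[0][0] = 8 + 1 = 9, A[1][1] + B[1][0] = 0 + 9 = 9, A[1][2] + B[2][0] = -5 + 9 = 4) = 4 (attained at k = 2)
  C[1][1] = min over k of (A[1][0] + B[0][1] = 8 + 0 = 8, A[1][1] + B[1][1] = 0 + 2 = 2, A[1][2] + B[2][1] = -5 + 2 = -3) = -3 (attained at k = 2)
  C[1][2] = min over k of (A[1][0] + B[0][2] = 8 + 7 = 15, A[1][1] + B[1][2] = 0 + -5 = -5, A[1][2] + B[2][2] = -5 + 6 = 1) = -5 (attained at k = 1)
  C[2][0] = min over k of (A[2][0] + B[0][0] = -1 + 1 = 0, A[2][1] + B[1][0] = -4 + 9 = 5, A[2][2] + B[2][0] = -4 + 9 = 5) = 0 (attained at k = 0)
  C[2][1] = min over k of (A[2][0] + B[0][1] = -1 + 0 = -1, A[2][1] + B[1][1] = -4 + 2 = -2, A[2][2] + B[2][1] = -4 + 2 = -2) = -2 (attained at k = 1)
  C[2][2] = min over k of (A[2][0] + B[0][2] = -1 + 7 = 6, A[2][1] + B[1][2] = -4 + -5 = -9, A[2][2] + B[2][2] = -4 + 6 = 2) = -9 (attained at k = 1)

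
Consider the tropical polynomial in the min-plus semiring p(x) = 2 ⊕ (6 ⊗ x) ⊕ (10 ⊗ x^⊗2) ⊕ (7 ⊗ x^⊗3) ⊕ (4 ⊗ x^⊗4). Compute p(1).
p(1) = 2

A tropical monomial a ⊗ x^⊗i evaluates to a + i · x. Evaluating each term at x = 1:
  Term 0 contributes 2 + 0 · 1 = 2
  Term 1 contributes 6 + 1 · 1 = 7
  Term 2 contributes 10 + 2 · 1 = 12
  Term 3 contributes 7 + 3 · 1 = 10
  Term 4 contributes 4 + 4 · 1 = 8
p(1) = ⊕ of these = min[2, 7, 12, 10, 8] = 2.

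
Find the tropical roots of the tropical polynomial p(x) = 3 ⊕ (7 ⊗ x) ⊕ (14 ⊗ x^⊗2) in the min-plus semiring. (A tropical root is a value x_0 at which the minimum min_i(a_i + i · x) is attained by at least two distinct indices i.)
Roots: {-7, -4}

Each tropical root is a break point of the lower envelope of the lines y = a_i + i · x (there are 3 lines, with slopes 0, 1, ..., 2). Only the lines that attain the minimum somewhere contribute to roots; other lines are dominated. Here the surviving (envelope) indices are i = 2, i = 1, i = 0.
Intersections between consecutive envelope lines give the roots: for adjacent envelope indices i < j the intersection is x = (a_i − a_j) / (j − i). Reading off the sorted break points: {-7, -4}.
Verification: at each break x_0, at least two indices attain the minimum of min_i(a_i + i · x_0).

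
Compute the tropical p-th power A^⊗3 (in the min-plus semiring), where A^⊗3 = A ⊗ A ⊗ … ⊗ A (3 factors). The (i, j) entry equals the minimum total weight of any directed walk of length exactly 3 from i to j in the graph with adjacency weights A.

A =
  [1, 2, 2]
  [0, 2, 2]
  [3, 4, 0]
A^⊗3 =
  [3, 4, 2]
  [2, 3, 2]
  [3, 4, 0]

Each entry (A^⊗3)_ij equals the minimum over all length-3 walks i = v_0 → v_1 → … → v_3 = j of Σ_t A[v_t][v_{t+1}]. For example, for (i, j) = (0, 2) we minimise over 9 possible intermediate vertex sequences; the minimum is 2, attained along the walk 0 → 2 → 2 → 2.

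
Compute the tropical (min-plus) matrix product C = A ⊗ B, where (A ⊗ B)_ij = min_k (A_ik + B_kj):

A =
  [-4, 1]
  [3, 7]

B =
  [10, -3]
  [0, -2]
A ⊗ B =
  [1, -7]
  [7, 0]

Apply the min-plus product entry-by-entry:
  C[0][0] = min over k of (A[0][0] + B[0][0] = -4 + 10 = 6, A[0][1] + B[1][0] = 1 + 0 = 1) = 1 (attained at k = 1)
  C[0][1] = min over k of (A[0][0] + B[0][1] = -4 + -3 = -7, A[0][1] + B[1][1] = 1 + -2 = -1) = -7 (attained at k = 0)
  C[1][0] = min over k of (A[1][0] + B[0][0] = 3 + 10 = 13, A[1][1] + B[1][0] = 7 + 0 = 7) = 7 (attained at k = 1)
  C[1][1] = min over k of (A[1][0] + B[0][1] = 3 + -3 = 0, A[1][1] + B[1][1] = 7 + -2 = 5) = 0 (attained at k = 0)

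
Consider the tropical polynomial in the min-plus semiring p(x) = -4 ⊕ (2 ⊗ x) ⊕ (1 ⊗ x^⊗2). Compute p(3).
p(3) = -4

A tropical monomial a ⊗ x^⊗i evaluates to a + i · x. Evaluating each term at x = 3:
  Term 0 contributes -4 + 0 · 3 = -4
  Term 1 contributes 2 + 1 · 3 = 5
  Term 2 contributes 1 + 2 · 3 = 7
p(3) = ⊕ of these = min[-4, 5, 7] = -4.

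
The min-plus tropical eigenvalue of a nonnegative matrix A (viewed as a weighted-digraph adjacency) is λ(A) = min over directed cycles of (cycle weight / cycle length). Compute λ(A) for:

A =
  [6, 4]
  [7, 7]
λ(A) = 11/2

Enumerate directed cycles and compute their means (weight / length). Sample:
  cycle 0 → 0: weight = 6, length = 1, mean = 6/1 ≈ 6.000
  cycle 1 → 1: weight = 7, length = 1, mean = 7/1 ≈ 7.000
  cycle 0 → 1 → 0: weight = 11, length = 2, mean = 11/2 ≈ 5.500
  cycle 1 → 0 → 1: weight = 11, length = 2, mean = 11/2 ≈ 5.500
Minimum mean = 5.500, attained e.g. along the cycle 0 → 1 → 0 with weight 11 and length 2. So λ(A) = 11/2 = 11/2.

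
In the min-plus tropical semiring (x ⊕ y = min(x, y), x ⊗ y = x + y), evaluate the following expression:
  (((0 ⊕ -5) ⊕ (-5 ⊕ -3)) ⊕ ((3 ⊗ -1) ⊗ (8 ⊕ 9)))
(((0 ⊕ -5) ⊕ (-5 ⊕ -3)) ⊕ ((3 ⊗ -1) ⊗ (8 ⊕ 9))) = -5

Expand innermost to outermost. Recall ⊕ takes the minimum of its arguments and ⊗ takes their sum. Working out the expression (((0 ⊕ -5) ⊕ (-5 ⊕ -3)) ⊕ ((3 ⊗ -1) ⊗ (8 ⊕ 9))) gives -5.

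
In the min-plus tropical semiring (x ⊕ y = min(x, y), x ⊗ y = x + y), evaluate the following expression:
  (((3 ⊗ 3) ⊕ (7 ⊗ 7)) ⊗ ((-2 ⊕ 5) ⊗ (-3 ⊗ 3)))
(((3 ⊗ 3) ⊕ (7 ⊗ 7)) ⊗ ((-2 ⊕ 5) ⊗ (-3 ⊗ 3))) = 4

Expand innermost to outermost. Recall ⊕ takes the minimum of its arguments and ⊗ takes their sum. Working out the expression (((3 ⊗ 3) ⊕ (7 ⊗ 7)) ⊗ ((-2 ⊕ 5) ⊗ (-3 ⊗ 3))) gives 4.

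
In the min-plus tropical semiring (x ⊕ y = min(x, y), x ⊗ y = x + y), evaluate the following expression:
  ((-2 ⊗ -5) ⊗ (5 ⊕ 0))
((-2 ⊗ -5) ⊗ (5 ⊕ 0)) = -7

Expand innermost to outermost. Recall ⊕ takes the minimum of its arguments and ⊗ takes their sum. Working out the expression ((-2 ⊗ -5) ⊗ (5 ⊕ 0)) gives -7.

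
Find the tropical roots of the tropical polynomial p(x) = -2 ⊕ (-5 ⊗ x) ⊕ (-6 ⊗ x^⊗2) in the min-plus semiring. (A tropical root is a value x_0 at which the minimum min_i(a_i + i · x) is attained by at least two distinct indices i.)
Roots: {1, 3}

Each tropical root is a break point of the lower envelope of the lines y = a_i + i · x (there are 3 lines, with slopes 0, 1, ..., 2). Only the lines that attain the minimum somewhere contribute to roots; other lines are dominated. Here the surviving (envelope) indices are i = 2, i = 1, i = 0.
Intersections between consecutive envelope lines give the roots: for adjacent envelope indices i < j the intersection is x = (a_i − a_j) / (j − i). Reading off the sorted break points: {1, 3}.
Verification: at each break x_0, at least two indices attain the minimum of min_i(a_i + i · x_0).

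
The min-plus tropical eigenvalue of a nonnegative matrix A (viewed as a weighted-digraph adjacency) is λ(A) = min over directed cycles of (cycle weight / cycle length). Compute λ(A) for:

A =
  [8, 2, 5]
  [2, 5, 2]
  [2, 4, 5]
λ(A) = 2

Enumerate directed cycles and compute their means (weight / length). Sample:
  cycle 0 → 0: weight = 8, length = 1, mean = 8/1 ≈ 8.000
  cycle 1 → 1: weight = 5, length = 1, mean = 5/1 ≈ 5.000
  cycle 2 → 2: weight = 5, length = 1, mean = 5/1 ≈ 5.000
  cycle 0 → 1 → 0: weight = 4, length = 2, mean = 4/2 ≈ 2.000
  cycle 0 → 2 → 0: weight = 7, length = 2, mean = 7/2 ≈ 3.500
  cycle 1 → 0 → 1: weight = 4, length = 2, mean = 4/2 ≈ 2.000
Minimum mean = 2.000, attained e.g. along the cycle 0 → 1 → 0 with weight 4 and length 2. So λ(A) = 4/2 = 2.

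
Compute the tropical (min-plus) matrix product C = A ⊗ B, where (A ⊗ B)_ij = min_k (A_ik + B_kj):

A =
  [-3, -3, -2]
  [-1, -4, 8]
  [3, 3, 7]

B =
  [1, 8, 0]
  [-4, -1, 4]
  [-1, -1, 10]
A ⊗ B =
  [-7, -4, -3]
  [-8, -5, -1]
  [-1, 2, 3]

Apply the min-plus product entry-by-entry:
  C[0][0] = min over k of (A[0][0] + B[0][0] = -3 + 1 = -2, A[0][1] + B[1][0] = -3 + -4 = -7, A[0][2] + B[2][0] = -2 + -1 = -3) = -7 (attained at k = 1)
  C[0][1] = min over k of (A[0][0] + B[0][1] = -3 + 8 = 5, A[0][1] + B[1][1] = -3 + -1 = -4, A[0][2] + B[2][1] = -2 + -1 = -3) = -4 (attained at k = 1)
  C[0][2] = min over k of (A[0][0] + B[0][2] = -3 + 0 = -3, A[0][1] + B[1][2] = -3 + 4 = 1, A[0][2] + B[2][2] = -2 + 10 = 8) = -3 (attained at k = 0)
  C[1][0] = min over k of (A[1][0] + B[0][0] = -1 + 1 = 0, A[1][1] + B[1][0] = -4 + -4 = -8, A[1][2] + B[2][0] = 8 + -1 = 7) = -8 (attained at k = 1)
  C[1][1] = min over k of (A[1][0] + B[0][1] = -1 + 8 = 7, A[1][1] + B[1][1] = -4 + -1 = -5, A[1][2] + B[2][1] = 8 + -1 = 7) = -5 (attained at k = 1)
  C[1][2] = min over k of (A[1][0] + B[0][2] = -1 + 0 = -1, A[1][1] + B[1][2] = -4 + 4 = 0, A[1][2] + B[2][2] = 8 + 10 = 18) = -1 (attained at k = 0)
  C[2][0] = min over k of (A[2][0] + B[0][0] = 3 + 1 = 4, A[2][1] + B[1][0] = 3 + -4 = -1, A[2][2] + B[2][0] = 7 + -1 = 6) = -1 (attained at k = 1)
  C[2][1] = min over k of (A[2][0] + B[0][1] = 3 + 8 = 11, A[2][1] + B[1][1] = 3 + -1 = 2, A[2][2] + B[2][1] = 7 + -1 = 6) = 2 (attained at k = 1)
  C[2][2] = min over k of (A[2][0] + B[0][2] = 3 + 0 = 3, A[2][1] + B[1][2] = 3 + 4 = 7, A[2][2] + B[2][2] = 7 + 10 = 17) = 3 (attained at k = 0)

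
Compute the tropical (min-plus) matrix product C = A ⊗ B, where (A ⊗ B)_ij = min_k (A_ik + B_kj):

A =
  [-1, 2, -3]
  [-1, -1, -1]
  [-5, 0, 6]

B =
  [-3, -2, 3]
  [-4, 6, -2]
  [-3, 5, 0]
A ⊗ B =
  [-6, -3, -3]
  [-5, -3, -3]
  [-8, -7, -2]

Apply the min-plus product entry-by-entry:
  C[0][0] = min over k of (A[0][0] + B[0][0] = -1 + -3 = -4, A[0][1] + B[1][0] = 2 + -4 = -2, A[0][2] + B[2][0] = -3 + -3 = -6) = -6 (attained at k = 2)
  C[0][1] = min over k of (A[0][0] + B[0][1] = -1 + -2 = -3, A[0][1] + B[1][1] = 2 + 6 = 8, A[0][2] + B[2][1] = -3 + 5 = 2) = -3 (attained at k = 0)
  C[0][2] = min over k of (A[0][0] + B[0][2] = -1 + 3 = 2, A[0][1] + B[1][2] = 2 + -2 = 0, A[0][2] + B[2][2] = -3 + 0 = -3) = -3 (attained at k = 2)
  C[1][0] = min over k of (A[1][0] + B[0][0] = -1 + -3 = -4, A[1][1] + B[1][0] = -1 + -4 = -5, A[1][2] + B[2][0] = -1 + -3 = -4) = -5 (attained at k = 1)
  C[1][1] = min over k of (A[1][0] + B[0][1] = -1 + -2 = -3, A[1][1] + B[1][1] = -1 + 6 = 5, A[1][2] + B[2][1] = -1 + 5 = 4) = -3 (attained at k = 0)
  C[1][2] = min over k of (A[1][0] + B[0][2] = -1 + 3 = 2, A[1][1] + B[1][2] = -1 + -2 = -3, A[1][2] + B[2][2] = -1 + 0 = -1) = -3 (attained at k = 1)
  C[2][0] = min over k of (A[2][0] + B[0][0] = -5 + -3 = -8, A[2][1] + B[1][0] = 0 + -4 = -4, A[2][2] + B[2][0] = 6 + -3 = 3) = -8 (attained at k = 0)
  C[2][1] = min over k of (A[2][0] + B[0][1] = -5 + -2 = -7, A[2][1] + B[1][1] = 0 + 6 = 6, A[2][2] + B[2][1] = 6 + 5 = 11) = -7 (attained at k = 0)
  C[2][2] = min over k of (A[2][0] + B[0][2] = -5 + 3 = -2, A[2][1] + B[1][2] = 0 + -2 = -2, A[2][2] + B[2][2] = 6 + 0 = 6) = -2 (attained at k = 0)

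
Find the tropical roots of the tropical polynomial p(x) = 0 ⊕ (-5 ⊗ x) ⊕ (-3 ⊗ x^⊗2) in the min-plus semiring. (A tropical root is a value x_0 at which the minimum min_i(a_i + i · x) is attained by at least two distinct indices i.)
Roots: {-2, 5}

Each tropical root is a break point of the lower envelope of the lines y = a_i + i · x (there are 3 lines, with slopes 0, 1, ..., 2). Only the lines that attain the minimum somewhere contribute to roots; other lines are dominated. Here the surviving (envelope) indices are i = 2, i = 1, i = 0.
Intersections between consecutive envelope lines give the roots: for adjacent envelope indices i < j the intersection is x = (a_i − a_j) / (j − i). Reading off the sorted break points: {-2, 5}.
Verification: at each break x_0, at least two indices attain the minimum of min_i(a_i + i · x_0).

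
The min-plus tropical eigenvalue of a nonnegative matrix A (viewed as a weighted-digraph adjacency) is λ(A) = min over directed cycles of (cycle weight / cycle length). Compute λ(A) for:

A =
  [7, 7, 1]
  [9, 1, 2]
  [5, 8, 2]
λ(A) = 1

Enumerate directed cycles and compute their means (weight / length). Sample:
  cycle 0 → 0: weight = 7, length = 1, mean = 7/1 ≈ 7.000
  cycle 1 → 1: weight = 1, length = 1, mean = 1/1 ≈ 1.000
  cycle 2 → 2: weight = 2, length = 1, mean = 2/1 ≈ 2.000
  cycle 0 → 1 → 0: weight = 16, length = 2, mean = 16/2 ≈ 8.000
  cycle 0 → 2 → 0: weight = 6, length = 2, mean = 6/2 ≈ 3.000
  cycle 1 → 0 → 1: weight = 16, length = 2, mean = 16/2 ≈ 8.000
Minimum mean = 1.000, attained e.g. along the cycle 1 → 1 with weight 1 and length 1. So λ(A) = 1/1 = 1.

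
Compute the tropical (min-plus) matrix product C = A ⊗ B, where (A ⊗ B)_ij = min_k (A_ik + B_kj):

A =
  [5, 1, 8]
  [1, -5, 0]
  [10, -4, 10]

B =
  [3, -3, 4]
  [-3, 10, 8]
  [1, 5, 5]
A ⊗ B =
  [-2, 2, 9]
  [-8, -2, 3]
  [-7, 6, 4]

Apply the min-plus product entry-by-entry:
  C[0][0] = min over k of (A[0][0] + B[0][0] = 5 + 3 = 8, A[0][1] + B[1][0] = 1 + -3 = -2, A[0][2] + B[2][0] = 8 + 1 = 9) = -2 (attained at k = 1)
  C[0][1] = min over k of (A[0][0] + B[0][1] = 5 + -3 = 2, A[0][1] + B[1][1] = 1 + 10 = 11, A[0][2] + B[2][1] = 8 + 5 = 13) = 2 (attained at k = 0)
  C[0][2] = min over k of (A[0][0] + B[0][2] = 5 + 4 = 9, A[0][1] + B[1][2] = 1 + 8 = 9, A[0][2] + B[2][2] = 8 + 5 = 13) = 9 (attained at k = 0)
  C[1][0] = min over k of (A[1][0] + B[0][0] = 1 + 3 = 4, A[1][1] + B[1][0] = -5 + -3 = -8, A[1][2] + B[2][0] = 0 + 1 = 1) = -8 (attained at k = 1)
  C[1][1] = min over k of (A[1][0] + B[0][1] = 1 + -3 = -2, A[1][1] + B[1][1] = -5 + 10 = 5, A[1][2] + B[2][1] = 0 + 5 = 5) = -2 (attained at k = 0)
  C[1][2] = min over k of (A[1][0] + B[0][2] = 1 + 4 = 5, A[1][1] + B[1][2] = -5 + 8 = 3, A[1][2] + B[2][2] = 0 + 5 = 5) = 3 (attained at k = 1)
  C[2][0] = min over k of (A[2][0] + B[0][0] = 10 + 3 = 13, A[2][1] + B[1][0] = -4 + -3 = -7, A[2][2] + B[2][0] = 10 + 1 = 11) = -7 (attained at k = 1)
  C[2][1] = min over k of (A[2][0] + B[0][1] = 10 + -3 = 7, A[2][1] + B[1][1] = -4 + 10 = 6, A[2][2] + B[2][1] = 10 + 5 = 15) = 6 (attained at k = 1)
  C[2][2] = min over k of (A[2][0] + B[0][2] = 10 + 4 = 14, A[2][1] + B[1][2] = -4 + 8 = 4, A[2][2] + B[2][2] = 10 + 5 = 15) = 4 (attained at k = 1)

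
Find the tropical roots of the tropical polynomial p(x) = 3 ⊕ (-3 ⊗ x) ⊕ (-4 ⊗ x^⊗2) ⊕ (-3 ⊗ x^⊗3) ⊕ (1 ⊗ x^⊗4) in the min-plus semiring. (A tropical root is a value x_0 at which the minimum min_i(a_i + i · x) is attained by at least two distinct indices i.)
Roots: {-4, -1, 1, 6}

Each tropical root is a break point of the lower envelope of the lines y = a_i + i · x (there are 5 lines, with slopes 0, 1, ..., 4). Only the lines that attain the minimum somewhere contribute to roots; other lines are dominated. Here the surviving (envelope) indices are i = 4, i = 3, i = 2, i = 1, i = 0.
Intersections between consecutive envelope lines give the roots: for adjacent envelope indices i < j the intersection is x = (a_i − a_j) / (j − i). Reading off the sorted break points: {-4, -1, 1, 6}.
Verification: at each break x_0, at least two indices attain the minimum of min_i(a_i + i · x_0).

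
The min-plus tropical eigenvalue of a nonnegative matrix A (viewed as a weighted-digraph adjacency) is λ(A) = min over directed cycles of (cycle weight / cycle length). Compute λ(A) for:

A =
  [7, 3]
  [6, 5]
λ(A) = 9/2

Enumerate directed cycles and compute their means (weight / length). Sample:
  cycle 0 → 0: weight = 7, length = 1, mean = 7/1 ≈ 7.000
  cycle 1 → 1: weight = 5, length = 1, mean = 5/1 ≈ 5.000
  cycle 0 → 1 → 0: weight = 9, length = 2, mean = 9/2 ≈ 4.500
  cycle 1 → 0 → 1: weight = 9, length = 2, mean = 9/2 ≈ 4.500
Minimum mean = 4.500, attained e.g. along the cycle 0 → 1 → 0 with weight 9 and length 2. So λ(A) = 9/2 = 9/2.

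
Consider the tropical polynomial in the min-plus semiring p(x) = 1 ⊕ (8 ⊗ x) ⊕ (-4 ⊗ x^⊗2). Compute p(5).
p(5) = 1

A tropical monomial a ⊗ x^⊗i evaluates to a + i · x. Evaluating each term at x = 5:
  Term 0 contributes 1 + 0 · 5 = 1
  Term 1 contributes 8 + 1 · 5 = 13
  Term 2 contributes -4 + 2 · 5 = 6
p(5) = ⊕ of these = min[1, 13, 6] = 1.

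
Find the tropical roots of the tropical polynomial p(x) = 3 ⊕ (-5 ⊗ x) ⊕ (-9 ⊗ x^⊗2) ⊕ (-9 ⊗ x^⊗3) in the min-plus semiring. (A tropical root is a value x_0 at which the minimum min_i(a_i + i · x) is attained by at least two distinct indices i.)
Roots: {0, 4, 8}

Each tropical root is a break point of the lower envelope of the lines y = a_i + i · x (there are 4 lines, with slopes 0, 1, ..., 3). Only the lines that attain the minimum somewhere contribute to roots; other lines are dominated. Here the surviving (envelope) indices are i = 3, i = 2, i = 1, i = 0.
Intersections between consecutive envelope lines give the roots: for adjacent envelope indices i < j the intersection is x = (a_i − a_j) / (j − i). Reading off the sorted break points: {0, 4, 8}.
Verification: at each break x_0, at least two indices attain the minimum of min_i(a_i + i · x_0).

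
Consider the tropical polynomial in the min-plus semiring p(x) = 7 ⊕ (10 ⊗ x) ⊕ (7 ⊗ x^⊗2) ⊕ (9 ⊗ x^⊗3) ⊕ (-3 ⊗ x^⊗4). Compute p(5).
p(5) = 7

A tropical monomial a ⊗ x^⊗i evaluates to a + i · x. Evaluating each term at x = 5:
  Term 0 contributes 7 + 0 · 5 = 7
  Term 1 contributes 10 + 1 · 5 = 15
  Term 2 contributes 7 + 2 · 5 = 17
  Term 3 contributes 9 + 3 · 5 = 24
  Term 4 contributes -3 + 4 · 5 = 17
p(5) = ⊕ of these = min[7, 15, 17, 24, 17] = 7.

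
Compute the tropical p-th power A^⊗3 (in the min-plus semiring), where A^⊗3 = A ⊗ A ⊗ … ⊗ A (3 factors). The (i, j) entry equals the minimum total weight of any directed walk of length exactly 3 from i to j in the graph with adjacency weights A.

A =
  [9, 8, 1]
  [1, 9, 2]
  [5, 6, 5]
A^⊗3 =
  [8, 12, 7]
  [7, 8, 7]
  [11, 12, 8]

Each entry (A^⊗3)_ij equals the minimum over all length-3 walks i = v_0 → v_1 → … → v_3 = j of Σ_t A[v_t][v_{t+1}]. For example, for (i, j) = (0, 2) we minimise over 9 possible intermediate vertex sequences; the minimum is 7, attained along the walk 0 → 2 → 0 → 2.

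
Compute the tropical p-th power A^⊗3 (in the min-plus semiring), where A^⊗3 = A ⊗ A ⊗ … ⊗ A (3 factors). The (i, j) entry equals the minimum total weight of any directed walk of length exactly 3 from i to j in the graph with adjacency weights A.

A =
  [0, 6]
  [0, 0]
A^⊗3 =
  [0, 6]
  [0, 0]

Each entry (A^⊗3)_ij equals the minimum over all length-3 walks i = v_0 → v_1 → … → v_3 = j of Σ_t A[v_t][v_{t+1}]. For example, for (i, j) = (0, 1) we minimise over 4 possible intermediate vertex sequences; the minimum is 6, attained along the walk 0 → 0 → 0 → 1.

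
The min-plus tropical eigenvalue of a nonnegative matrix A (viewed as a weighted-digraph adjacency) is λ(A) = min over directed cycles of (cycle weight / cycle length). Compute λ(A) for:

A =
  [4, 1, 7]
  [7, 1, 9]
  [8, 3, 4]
λ(A) = 1

Enumerate directed cycles and compute their means (weight / length). Sample:
  cycle 0 → 0: weight = 4, length = 1, mean = 4/1 ≈ 4.000
  cycle 1 → 1: weight = 1, length = 1, mean = 1/1 ≈ 1.000
  cycle 2 → 2: weight = 4, length = 1, mean = 4/1 ≈ 4.000
  cycle 0 → 1 → 0: weight = 8, length = 2, mean = 8/2 ≈ 4.000
  cycle 0 → 2 → 0: weight = 15, length = 2, mean = 15/2 ≈ 7.500
  cycle 1 → 0 → 1: weight = 8, length = 2, mean = 8/2 ≈ 4.000
Minimum mean = 1.000, attained e.g. along the cycle 1 → 1 with weight 1 and length 1. So λ(A) = 1/1 = 1.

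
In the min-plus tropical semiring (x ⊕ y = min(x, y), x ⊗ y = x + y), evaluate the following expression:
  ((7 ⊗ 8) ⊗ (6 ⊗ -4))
((7 ⊗ 8) ⊗ (6 ⊗ -4)) = 17

Expand innermost to outermost. Recall ⊕ takes the minimum of its arguments and ⊗ takes their sum. Working out the expression ((7 ⊗ 8) ⊗ (6 ⊗ -4)) gives 17.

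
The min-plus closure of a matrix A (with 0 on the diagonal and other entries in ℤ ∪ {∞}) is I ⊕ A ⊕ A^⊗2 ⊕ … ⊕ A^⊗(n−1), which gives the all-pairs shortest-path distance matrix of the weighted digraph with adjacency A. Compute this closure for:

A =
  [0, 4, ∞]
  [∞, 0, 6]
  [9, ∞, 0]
Closure =
  [0, 4, 10]
  [15, 0, 6]
  [9, 13, 0]

This is the Floyd-Warshall all-pairs shortest-path computation. For each intermediate vertex k = 0, 1, …, 2, update dist[i][j] ← min(dist[i][j], dist[i][k] + dist[k][j]). The final matrix gives, for each (i, j), the minimum total weight of any directed path from i to j (possibly empty when i = j).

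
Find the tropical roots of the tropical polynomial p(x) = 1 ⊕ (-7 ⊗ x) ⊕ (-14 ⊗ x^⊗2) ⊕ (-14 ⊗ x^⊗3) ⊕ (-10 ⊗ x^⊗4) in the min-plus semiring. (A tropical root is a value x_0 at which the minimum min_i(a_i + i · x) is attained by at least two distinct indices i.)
Roots: {-4, 0, 7, 8}

Each tropical root is a break point of the lower envelope of the lines y = a_i + i · x (there are 5 lines, with slopes 0, 1, ..., 4). Only the lines that attain the minimum somewhere contribute to roots; other lines are dominated. Here the surviving (envelope) indices are i = 4, i = 3, i = 2, i = 1, i = 0.
Intersections between consecutive envelope lines give the roots: for adjacent envelope indices i < j the intersection is x = (a_i − a_j) / (j − i). Reading off the sorted break points: {-4, 0, 7, 8}.
Verification: at each break x_0, at least two indices attain the minimum of min_i(a_i + i · x_0).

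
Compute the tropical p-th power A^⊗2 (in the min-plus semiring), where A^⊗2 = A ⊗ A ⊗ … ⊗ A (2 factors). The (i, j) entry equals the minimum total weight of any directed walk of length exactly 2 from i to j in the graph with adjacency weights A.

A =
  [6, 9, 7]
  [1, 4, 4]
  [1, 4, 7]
A^⊗2 =
  [8, 11, 13]
  [5, 8, 8]
  [5, 8, 8]

Each entry (A^⊗2)_ij equals the minimum over all length-2 walks i = v_0 → v_1 → … → v_2 = j of Σ_t A[v_t][v_{t+1}]. For example, for (i, j) = (0, 2) we minimise over 3 possible intermediate vertex sequences; the minimum is 13, attained along the walk 0 → 0 → 2.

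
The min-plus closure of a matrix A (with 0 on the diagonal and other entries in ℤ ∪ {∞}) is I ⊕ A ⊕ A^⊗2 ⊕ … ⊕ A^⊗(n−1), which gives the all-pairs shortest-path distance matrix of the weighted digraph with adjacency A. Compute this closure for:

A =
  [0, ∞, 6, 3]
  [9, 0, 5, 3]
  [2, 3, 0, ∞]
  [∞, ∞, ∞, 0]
Closure =
  [0, 9, 6, 3]
  [7, 0, 5, 3]
  [2, 3, 0, 5]
  [∞, ∞, ∞, 0]

This is the Floyd-Warshall all-pairs shortest-path computation. For each intermediate vertex k = 0, 1, …, 3, update dist[i][j] ← min(dist[i][j], dist[i][k] + dist[k][j]). The final matrix gives, for each (i, j), the minimum total weight of any directed path from i to j (possibly empty when i = j).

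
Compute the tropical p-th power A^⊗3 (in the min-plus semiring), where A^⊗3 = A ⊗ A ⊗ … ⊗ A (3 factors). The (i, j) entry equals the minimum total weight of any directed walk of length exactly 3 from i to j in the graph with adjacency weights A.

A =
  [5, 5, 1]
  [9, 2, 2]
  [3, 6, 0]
A^⊗3 =
  [4, 7, 1]
  [5, 6, 2]
  [3, 6, 0]

Each entry (A^⊗3)_ij equals the minimum over all length-3 walks i = v_0 → v_1 → … → v_3 = j of Σ_t A[v_t][v_{t+1}]. For example, for (i, j) = (0, 2) we minimise over 9 possible intermediate vertex sequences; the minimum is 1, attained along the walk 0 → 2 → 2 → 2.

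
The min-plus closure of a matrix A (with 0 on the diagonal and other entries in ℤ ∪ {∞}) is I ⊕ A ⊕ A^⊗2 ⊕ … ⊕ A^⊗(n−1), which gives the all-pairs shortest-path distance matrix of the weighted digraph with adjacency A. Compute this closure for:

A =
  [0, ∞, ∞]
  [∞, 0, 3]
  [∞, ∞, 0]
Closure =
  [0, ∞, ∞]
  [∞, 0, 3]
  [∞, ∞, 0]

This is the Floyd-Warshall all-pairs shortest-path computation. For each intermediate vertex k = 0, 1, …, 2, update dist[i][j] ← min(dist[i][j], dist[i][k] + dist[k][j]). The final matrix gives, for each (i, j), the minimum total weight of any directed path from i to j (possibly empty when i = j).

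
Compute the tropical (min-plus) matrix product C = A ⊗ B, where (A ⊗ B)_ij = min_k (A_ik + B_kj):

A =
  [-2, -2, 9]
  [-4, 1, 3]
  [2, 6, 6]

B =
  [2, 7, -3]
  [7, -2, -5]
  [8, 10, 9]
A ⊗ B =
  [0, -4, -7]
  [-2, -1, -7]
  [4, 4, -1]

Apply the min-plus product entry-by-entry:
  C[0][0] = min over k of (A[0][0] + B[0][0] = -2 + 2 = 0, A[0][1] + B[1][0] = -2 + 7 = 5, A[0][2] + B[2][0] = 9 + 8 = 17) = 0 (attained at k = 0)
  C[0][1] = min over k of (A[0][0] + B[0][1] = -2 + 7 = 5, A[0][1] + B[1][1] = -2 + -2 = -4, A[0][2] + B[2][1] = 9 + 10 = 19) = -4 (attained at k = 1)
  C[0][2] = min over k of (A[0][0] + B[0][2] = -2 + -3 = -5, A[0][1] + B[1][2] = -2 + -5 = -7, A[0][2] + B[2][2] = 9 + 9 = 18) = -7 (attained at k = 1)
  C[1][0] = min over k of (A[1][0] + B[0][0] = -4 + 2 = -2, A[1][1] + B[1][0] = 1 + 7 = 8, A[1][2] + B[2][0] = 3 + 8 = 11) = -2 (attained at k = 0)
  C[1][1] = min over k of (A[1][0] + B[0][1] = -4 + 7 = 3, A[1][1] + B[1][1] = 1 + -2 = -1, A[1][2] + B[2][1] = 3 + 10 = 13) = -1 (attained at k = 1)
  C[1][2] = min over k of (A[1][0] + B[0][2] = -4 + -3 = -7, A[1][1] + B[1][2] = 1 + -5 = -4, A[1][2] + B[2][2] = 3 + 9 = 12) = -7 (attained at k = 0)
  C[2][0] = min over k of (A[2][0] + B[0][0] = 2 + 2 = 4, A[2][1] + B[1][0] = 6 + 7 = 13, A[2][2] + B[2][0] = 6 + 8 = 14) = 4 (attained at k = 0)
  C[2][1] = min over k of (A[2][0] + B[0][1] = 2 + 7 = 9, A[2][1] + B[1][1] = 6 + -2 = 4, A[2][2] + B[2][1] = 6 + 10 = 16) = 4 (attained at k = 1)
  C[2][2] = min over k of (A[2][0] + B[0][2] = 2 + -3 = -1, A[2][1] + B[1][2] = 6 + -5 = 1, A[2][2] + B[2][2] = 6 + 9 = 15) = -1 (attained at k = 0)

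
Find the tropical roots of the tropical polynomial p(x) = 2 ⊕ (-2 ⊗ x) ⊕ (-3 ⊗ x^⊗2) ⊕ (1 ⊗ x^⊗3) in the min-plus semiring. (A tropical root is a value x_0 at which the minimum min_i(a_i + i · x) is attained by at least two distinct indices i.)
Roots: {-4, 1, 4}

Each tropical root is a break point of the lower envelope of the lines y = a_i + i · x (there are 4 lines, with slopes 0, 1, ..., 3). Only the lines that attain the minimum somewhere contribute to roots; other lines are dominated. Here the surviving (envelope) indices are i = 3, i = 2, i = 1, i = 0.
Intersections between consecutive envelope lines give the roots: for adjacent envelope indices i < j the intersection is x = (a_i − a_j) / (j − i). Reading off the sorted break points: {-4, 1, 4}.
Verification: at each break x_0, at least two indices attain the minimum of min_i(a_i + i · x_0).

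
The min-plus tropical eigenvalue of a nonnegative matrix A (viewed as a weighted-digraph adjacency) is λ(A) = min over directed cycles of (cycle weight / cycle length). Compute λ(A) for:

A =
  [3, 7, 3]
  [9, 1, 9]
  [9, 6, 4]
λ(A) = 1

Enumerate directed cycles and compute their means (weight / length). Sample:
  cycle 0 → 0: weight = 3, length = 1, mean = 3/1 ≈ 3.000
  cycle 1 → 1: weight = 1, length = 1, mean = 1/1 ≈ 1.000
  cycle 2 → 2: weight = 4, length = 1, mean = 4/1 ≈ 4.000
  cycle 0 → 1 → 0: weight = 16, length = 2, mean = 16/2 ≈ 8.000
  cycle 0 → 2 → 0: weight = 12, length = 2, mean = 12/2 ≈ 6.000
  cycle 1 → 0 → 1: weight = 16, length = 2, mean = 16/2 ≈ 8.000
Minimum mean = 1.000, attained e.g. along the cycle 1 → 1 with weight 1 and length 1. So λ(A) = 1/1 = 1.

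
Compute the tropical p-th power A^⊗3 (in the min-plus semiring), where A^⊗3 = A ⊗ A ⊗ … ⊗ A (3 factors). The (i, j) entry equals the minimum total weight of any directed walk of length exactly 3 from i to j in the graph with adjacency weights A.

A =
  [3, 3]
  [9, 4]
A^⊗3 =
  [9, 9]
  [15, 12]

Each entry (A^⊗3)_ij equals the minimum over all length-3 walks i = v_0 → v_1 → … → v_3 = j of Σ_t A[v_t][v_{t+1}]. For example, for (i, j) = (0, 1) we minimise over 4 possible intermediate vertex sequences; the minimum is 9, attained along the walk 0 → 0 → 0 → 1.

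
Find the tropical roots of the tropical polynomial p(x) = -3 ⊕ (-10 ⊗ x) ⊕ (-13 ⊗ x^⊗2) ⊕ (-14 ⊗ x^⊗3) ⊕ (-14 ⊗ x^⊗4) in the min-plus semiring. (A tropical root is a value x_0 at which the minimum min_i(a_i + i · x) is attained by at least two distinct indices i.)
Roots: {0, 1, 3, 7}

Each tropical root is a break point of the lower envelope of the lines y = a_i + i · x (there are 5 lines, with slopes 0, 1, ..., 4). Only the lines that attain the minimum somewhere contribute to roots; other lines are dominated. Here the surviving (envelope) indices are i = 4, i = 3, i = 2, i = 1, i = 0.
Intersections between consecutive envelope lines give the roots: for adjacent envelope indices i < j the intersection is x = (a_i − a_j) / (j − i). Reading off the sorted break points: {0, 1, 3, 7}.
Verification: at each break x_0, at least two indices attain the minimum of min_i(a_i + i · x_0).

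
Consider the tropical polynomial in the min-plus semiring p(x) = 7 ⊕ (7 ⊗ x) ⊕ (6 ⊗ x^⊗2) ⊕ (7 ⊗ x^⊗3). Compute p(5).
p(5) = 7

A tropical monomial a ⊗ x^⊗i evaluates to a + i · x. Evaluating each term at x = 5:
  Term 0 contributes 7 + 0 · 5 = 7
  Term 1 contributes 7 + 1 · 5 = 12
  Term 2 contributes 6 + 2 · 5 = 16
  Term 3 contributes 7 + 3 · 5 = 22
p(5) = ⊕ of these = min[7, 12, 16, 22] = 7.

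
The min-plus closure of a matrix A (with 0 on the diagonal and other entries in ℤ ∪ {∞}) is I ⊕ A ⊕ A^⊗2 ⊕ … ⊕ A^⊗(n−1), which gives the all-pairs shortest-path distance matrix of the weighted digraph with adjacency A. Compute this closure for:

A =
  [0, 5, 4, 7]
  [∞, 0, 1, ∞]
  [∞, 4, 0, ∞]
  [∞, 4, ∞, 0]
Closure =
  [0, 5, 4, 7]
  [∞, 0, 1, ∞]
  [∞, 4, 0, ∞]
  [∞, 4, 5, 0]

This is the Floyd-Warshall all-pairs shortest-path computation. For each intermediate vertex k = 0, 1, …, 3, update dist[i][j] ← min(dist[i][j], dist[i][k] + dist[k][j]). The final matrix gives, for each (i, j), the minimum total weight of any directed path from i to j (possibly empty when i = j).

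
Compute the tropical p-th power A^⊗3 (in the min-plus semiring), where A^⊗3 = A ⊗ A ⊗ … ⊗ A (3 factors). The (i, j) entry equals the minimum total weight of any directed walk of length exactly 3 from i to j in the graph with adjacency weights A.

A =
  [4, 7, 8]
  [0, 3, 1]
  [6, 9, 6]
A^⊗3 =
  [10, 13, 11]
  [6, 9, 7]
  [12, 15, 13]

Each entry (A^⊗3)_ij equals the minimum over all length-3 walks i = v_0 → v_1 → … → v_3 = j of Σ_t A[v_t][v_{t+1}]. For example, for (i, j) = (0, 2) we minimise over 9 possible intermediate vertex sequences; the minimum is 11, attained along the walk 0 → 1 → 1 → 2.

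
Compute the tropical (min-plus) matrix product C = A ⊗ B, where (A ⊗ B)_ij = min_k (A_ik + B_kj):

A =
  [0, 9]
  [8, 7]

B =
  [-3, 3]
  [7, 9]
A ⊗ B =
  [-3, 3]
  [5, 11]

Apply the min-plus product entry-by-entry:
  C[0][0] = min over k of (A[0][0] + B[0][0] = 0 + -3 = -3, A[0][1] + B[1][0] = 9 + 7 = 16) = -3 (attained at k = 0)
  C[0][1] = min over k of (A[0][0] + B[0][1] = 0 + 3 = 3, A[0][1] + B[1][1] = 9 + 9 = 18) = 3 (attained at k = 0)
  C[1][0] = min over k of (A[1][0] + B[0][0] = 8 + -3 = 5, A[1][1] + B[1][0] = 7 + 7 = 14) = 5 (attained at k = 0)
  C[1][1] = min over k of (A[1][0] + B[0][1] = 8 + 3 = 11, A[1][1] + B[1][1] = 7 + 9 = 16) = 11 (attained at k = 0)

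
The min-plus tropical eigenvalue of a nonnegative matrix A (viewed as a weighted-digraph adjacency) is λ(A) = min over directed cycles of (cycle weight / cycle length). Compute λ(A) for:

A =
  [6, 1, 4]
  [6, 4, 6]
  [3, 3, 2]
λ(A) = 2

Enumerate directed cycles and compute their means (weight / length). Sample:
  cycle 0 → 0: weight = 6, length = 1, mean = 6/1 ≈ 6.000
  cycle 1 → 1: weight = 4, length = 1, mean = 4/1 ≈ 4.000
  cycle 2 → 2: weight = 2, length = 1, mean = 2/1 ≈ 2.000
  cycle 0 → 1 → 0: weight = 7, length = 2, mean = 7/2 ≈ 3.500
  cycle 0 → 2 → 0: weight = 7, length = 2, mean = 7/2 ≈ 3.500
  cycle 1 → 0 → 1: weight = 7, length = 2, mean = 7/2 ≈ 3.500
Minimum mean = 2.000, attained e.g. along the cycle 2 → 2 with weight 2 and length 1. So λ(A) = 2/1 = 2.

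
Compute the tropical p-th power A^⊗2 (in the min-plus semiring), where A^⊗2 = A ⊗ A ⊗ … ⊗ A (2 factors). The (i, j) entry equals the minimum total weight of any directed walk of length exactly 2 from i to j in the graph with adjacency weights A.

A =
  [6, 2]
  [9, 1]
A^⊗2 =
  [11, 3]
  [10, 2]

Each entry (A^⊗2)_ij equals the minimum over all length-2 walks i = v_0 → v_1 → … → v_2 = j of Σ_t A[v_t][v_{t+1}]. For example, for (i, j) = (0, 1) we minimise over 2 possible intermediate vertex sequences; the minimum is 3, attained along the walk 0 → 1 → 1.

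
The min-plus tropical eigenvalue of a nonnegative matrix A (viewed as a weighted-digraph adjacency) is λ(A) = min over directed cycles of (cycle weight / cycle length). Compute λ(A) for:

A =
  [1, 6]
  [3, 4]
λ(A) = 1

Enumerate directed cycles and compute their means (weight / length). Sample:
  cycle 0 → 0: weight = 1, length = 1, mean = 1/1 ≈ 1.000
  cycle 1 → 1: weight = 4, length = 1, mean = 4/1 ≈ 4.000
  cycle 0 → 1 → 0: weight = 9, length = 2, mean = 9/2 ≈ 4.500
  cycle 1 → 0 → 1: weight = 9, length = 2, mean = 9/2 ≈ 4.500
Minimum mean = 1.000, attained e.g. along the cycle 0 → 0 with weight 1 and length 1. So λ(A) = 1/1 = 1.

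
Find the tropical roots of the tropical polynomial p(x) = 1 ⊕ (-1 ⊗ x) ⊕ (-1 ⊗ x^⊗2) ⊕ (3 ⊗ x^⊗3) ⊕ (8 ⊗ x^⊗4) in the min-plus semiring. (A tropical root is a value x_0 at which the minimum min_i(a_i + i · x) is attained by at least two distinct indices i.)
Roots: {-5, -4, 0, 2}

Each tropical root is a break point of the lower envelope of the lines y = a_i + i · x (there are 5 lines, with slopes 0, 1, ..., 4). Only the lines that attain the minimum somewhere contribute to roots; other lines are dominated. Here the surviving (envelope) indices are i = 4, i = 3, i = 2, i = 1, i = 0.
Intersections between consecutive envelope lines give the roots: for adjacent envelope indices i < j the intersection is x = (a_i − a_j) / (j − i). Reading off the sorted break points: {-5, -4, 0, 2}.
Verification: at each break x_0, at least two indices attain the minimum of min_i(a_i + i · x_0).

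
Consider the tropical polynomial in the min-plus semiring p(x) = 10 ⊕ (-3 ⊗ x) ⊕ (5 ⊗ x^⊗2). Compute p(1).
p(1) = -2

A tropical monomial a ⊗ x^⊗i evaluates to a + i · x. Evaluating each term at x = 1:
  Term 0 contributes 10 + 0 · 1 = 10
  Term 1 contributes -3 + 1 · 1 = -2
  Term 2 contributes 5 + 2 · 1 = 7
p(1) = ⊕ of these = min[10, -2, 7] = -2.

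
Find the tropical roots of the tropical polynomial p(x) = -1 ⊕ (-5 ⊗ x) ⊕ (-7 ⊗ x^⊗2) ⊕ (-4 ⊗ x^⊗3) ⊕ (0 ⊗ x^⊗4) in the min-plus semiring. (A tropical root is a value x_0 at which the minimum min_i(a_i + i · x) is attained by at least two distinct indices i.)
Roots: {-4, -3, 2, 4}

Each tropical root is a break point of the lower envelope of the lines y = a_i + i · x (there are 5 lines, with slopes 0, 1, ..., 4). Only the lines that attain the minimum somewhere contribute to roots; other lines are dominated. Here the surviving (envelope) indices are i = 4, i = 3, i = 2, i = 1, i = 0.
Intersections between consecutive envelope lines give the roots: for adjacent envelope indices i < j the intersection is x = (a_i − a_j) / (j − i). Reading off the sorted break points: {-4, -3, 2, 4}.
Verification: at each break x_0, at least two indices attain the minimum of min_i(a_i + i · x_0).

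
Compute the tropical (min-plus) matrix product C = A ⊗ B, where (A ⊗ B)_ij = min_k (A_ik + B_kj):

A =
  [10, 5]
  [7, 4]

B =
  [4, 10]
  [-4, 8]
A ⊗ B =
  [1, 13]
  [0, 12]

Apply the min-plus product entry-by-entry:
  C[0][0] = min over k of (A[0][0] + B[0][0] = 10 + 4 = 14, A[0][1] + B[1][0] = 5 + -4 = 1) = 1 (attained at k = 1)
  C[0][1] = min over k of (A[0][0] + B[0][1] = 10 + 10 = 20, A[0][1] + B[1][1] = 5 + 8 = 13) = 13 (attained at k = 1)
  C[1][0] = min over k of (A[1][0] + B[0][0] = 7 + 4 = 11, A[1][1] + B[1][0] = 4 + -4 = 0) = 0 (attained at k = 1)
  C[1][1] = min over k of (A[1][0] + B[0][1] = 7 + 10 = 17, A[1][1] + B[1][1] = 4 + 8 = 12) = 12 (attained at k = 1)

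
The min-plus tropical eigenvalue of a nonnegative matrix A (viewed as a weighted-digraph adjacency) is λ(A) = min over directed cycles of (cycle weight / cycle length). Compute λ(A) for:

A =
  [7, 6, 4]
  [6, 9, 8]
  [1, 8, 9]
λ(A) = 5/2

Enumerate directed cycles and compute their means (weight / length). Sample:
  cycle 0 → 0: weight = 7, length = 1, mean = 7/1 ≈ 7.000
  cycle 1 → 1: weight = 9, length = 1, mean = 9/1 ≈ 9.000
  cycle 2 → 2: weight = 9, length = 1, mean = 9/1 ≈ 9.000
  cycle 0 → 1 → 0: weight = 12, length = 2, mean = 12/2 ≈ 6.000
  cycle 0 → 2 → 0: weight = 5, length = 2, mean = 5/2 ≈ 2.500
  cycle 1 → 0 → 1: weight = 12, length = 2, mean = 12/2 ≈ 6.000
Minimum mean = 2.500, attained e.g. along the cycle 0 → 2 → 0 with weight 5 and length 2. So λ(A) = 5/2 = 5/2.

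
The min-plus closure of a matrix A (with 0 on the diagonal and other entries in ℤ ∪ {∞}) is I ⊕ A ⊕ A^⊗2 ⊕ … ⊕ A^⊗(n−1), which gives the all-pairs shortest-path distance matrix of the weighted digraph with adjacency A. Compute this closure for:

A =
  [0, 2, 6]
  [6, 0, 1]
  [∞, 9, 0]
Closure =
  [0, 2, 3]
  [6, 0, 1]
  [15, 9, 0]

This is the Floyd-Warshall all-pairs shortest-path computation. For each intermediate vertex k = 0, 1, …, 2, update dist[i][j] ← min(dist[i][j], dist[i][k] + dist[k][j]). The final matrix gives, for each (i, j), the minimum total weight of any directed path from i to j (possibly empty when i = j).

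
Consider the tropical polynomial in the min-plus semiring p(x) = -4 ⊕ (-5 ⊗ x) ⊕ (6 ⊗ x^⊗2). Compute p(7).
p(7) = -4

A tropical monomial a ⊗ x^⊗i evaluates to a + i · x. Evaluating each term at x = 7:
  Term 0 contributes -4 + 0 · 7 = -4
  Term 1 contributes -5 + 1 · 7 = 2
  Term 2 contributes 6 + 2 · 7 = 20
p(7) = ⊕ of these = min[-4, 2, 20] = -4.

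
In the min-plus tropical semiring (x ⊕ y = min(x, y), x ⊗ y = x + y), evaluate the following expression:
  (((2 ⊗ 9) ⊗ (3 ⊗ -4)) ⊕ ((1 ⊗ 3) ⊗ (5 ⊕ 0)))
(((2 ⊗ 9) ⊗ (3 ⊗ -4)) ⊕ ((1 ⊗ 3) ⊗ (5 ⊕ 0))) = 4

Expand innermost to outermost. Recall ⊕ takes the minimum of its arguments and ⊗ takes their sum. Working out the expression (((2 ⊗ 9) ⊗ (3 ⊗ -4)) ⊕ ((1 ⊗ 3) ⊗ (5 ⊕ 0))) gives 4.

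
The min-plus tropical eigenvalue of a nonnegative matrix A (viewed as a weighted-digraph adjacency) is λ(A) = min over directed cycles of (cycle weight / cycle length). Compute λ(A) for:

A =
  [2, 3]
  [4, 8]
λ(A) = 2

Enumerate directed cycles and compute their means (weight / length). Sample:
  cycle 0 → 0: weight = 2, length = 1, mean = 2/1 ≈ 2.000
  cycle 1 → 1: weight = 8, length = 1, mean = 8/1 ≈ 8.000
  cycle 0 → 1 → 0: weight = 7, length = 2, mean = 7/2 ≈ 3.500
  cycle 1 → 0 → 1: weight = 7, length = 2, mean = 7/2 ≈ 3.500
Minimum mean = 2.000, attained e.g. along the cycle 0 → 0 with weight 2 and length 1. So λ(A) = 2/1 = 2.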